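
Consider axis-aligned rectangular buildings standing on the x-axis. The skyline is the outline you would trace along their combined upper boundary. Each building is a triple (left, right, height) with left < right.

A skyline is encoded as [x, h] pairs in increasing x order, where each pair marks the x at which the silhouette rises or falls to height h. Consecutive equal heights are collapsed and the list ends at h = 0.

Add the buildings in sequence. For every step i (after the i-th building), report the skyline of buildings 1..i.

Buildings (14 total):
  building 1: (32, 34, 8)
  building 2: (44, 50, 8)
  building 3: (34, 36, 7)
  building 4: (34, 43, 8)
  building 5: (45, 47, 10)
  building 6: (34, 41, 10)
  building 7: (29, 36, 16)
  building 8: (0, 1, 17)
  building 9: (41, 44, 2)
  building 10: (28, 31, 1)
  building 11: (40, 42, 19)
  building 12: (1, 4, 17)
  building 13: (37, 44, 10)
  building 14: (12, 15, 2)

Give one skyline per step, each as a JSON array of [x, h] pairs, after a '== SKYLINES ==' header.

== SKYLINES ==
[[32,8],[34,0]]
[[32,8],[34,0],[44,8],[50,0]]
[[32,8],[34,7],[36,0],[44,8],[50,0]]
[[32,8],[43,0],[44,8],[50,0]]
[[32,8],[43,0],[44,8],[45,10],[47,8],[50,0]]
[[32,8],[34,10],[41,8],[43,0],[44,8],[45,10],[47,8],[50,0]]
[[29,16],[36,10],[41,8],[43,0],[44,8],[45,10],[47,8],[50,0]]
[[0,17],[1,0],[29,16],[36,10],[41,8],[43,0],[44,8],[45,10],[47,8],[50,0]]
[[0,17],[1,0],[29,16],[36,10],[41,8],[43,2],[44,8],[45,10],[47,8],[50,0]]
[[0,17],[1,0],[28,1],[29,16],[36,10],[41,8],[43,2],[44,8],[45,10],[47,8],[50,0]]
[[0,17],[1,0],[28,1],[29,16],[36,10],[40,19],[42,8],[43,2],[44,8],[45,10],[47,8],[50,0]]
[[0,17],[4,0],[28,1],[29,16],[36,10],[40,19],[42,8],[43,2],[44,8],[45,10],[47,8],[50,0]]
[[0,17],[4,0],[28,1],[29,16],[36,10],[40,19],[42,10],[44,8],[45,10],[47,8],[50,0]]
[[0,17],[4,0],[12,2],[15,0],[28,1],[29,16],[36,10],[40,19],[42,10],[44,8],[45,10],[47,8],[50,0]]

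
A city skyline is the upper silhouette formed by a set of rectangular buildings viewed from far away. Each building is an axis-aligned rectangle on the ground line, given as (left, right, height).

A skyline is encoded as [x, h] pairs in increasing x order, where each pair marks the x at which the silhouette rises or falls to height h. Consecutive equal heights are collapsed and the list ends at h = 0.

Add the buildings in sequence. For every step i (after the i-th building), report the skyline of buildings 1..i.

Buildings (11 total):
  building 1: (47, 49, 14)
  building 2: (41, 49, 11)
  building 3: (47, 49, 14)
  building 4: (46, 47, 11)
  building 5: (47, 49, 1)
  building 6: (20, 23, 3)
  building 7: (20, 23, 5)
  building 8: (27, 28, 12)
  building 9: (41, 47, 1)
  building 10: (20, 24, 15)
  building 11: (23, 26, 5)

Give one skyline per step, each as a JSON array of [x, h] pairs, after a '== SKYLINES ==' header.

== SKYLINES ==
[[47,14],[49,0]]
[[41,11],[47,14],[49,0]]
[[41,11],[47,14],[49,0]]
[[41,11],[47,14],[49,0]]
[[41,11],[47,14],[49,0]]
[[20,3],[23,0],[41,11],[47,14],[49,0]]
[[20,5],[23,0],[41,11],[47,14],[49,0]]
[[20,5],[23,0],[27,12],[28,0],[41,11],[47,14],[49,0]]
[[20,5],[23,0],[27,12],[28,0],[41,11],[47,14],[49,0]]
[[20,15],[24,0],[27,12],[28,0],[41,11],[47,14],[49,0]]
[[20,15],[24,5],[26,0],[27,12],[28,0],[41,11],[47,14],[49,0]]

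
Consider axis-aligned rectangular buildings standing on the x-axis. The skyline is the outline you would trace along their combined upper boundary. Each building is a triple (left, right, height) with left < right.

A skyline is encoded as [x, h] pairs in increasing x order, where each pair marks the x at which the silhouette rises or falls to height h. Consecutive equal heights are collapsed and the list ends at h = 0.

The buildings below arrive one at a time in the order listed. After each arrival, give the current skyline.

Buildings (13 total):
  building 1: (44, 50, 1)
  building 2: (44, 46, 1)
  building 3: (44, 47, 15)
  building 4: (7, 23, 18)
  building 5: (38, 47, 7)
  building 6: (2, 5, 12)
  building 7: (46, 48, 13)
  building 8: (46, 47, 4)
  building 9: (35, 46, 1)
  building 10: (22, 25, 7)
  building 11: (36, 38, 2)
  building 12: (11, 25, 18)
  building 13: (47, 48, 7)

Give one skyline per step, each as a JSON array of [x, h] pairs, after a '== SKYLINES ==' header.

== SKYLINES ==
[[44,1],[50,0]]
[[44,1],[50,0]]
[[44,15],[47,1],[50,0]]
[[7,18],[23,0],[44,15],[47,1],[50,0]]
[[7,18],[23,0],[38,7],[44,15],[47,1],[50,0]]
[[2,12],[5,0],[7,18],[23,0],[38,7],[44,15],[47,1],[50,0]]
[[2,12],[5,0],[7,18],[23,0],[38,7],[44,15],[47,13],[48,1],[50,0]]
[[2,12],[5,0],[7,18],[23,0],[38,7],[44,15],[47,13],[48,1],[50,0]]
[[2,12],[5,0],[7,18],[23,0],[35,1],[38,7],[44,15],[47,13],[48,1],[50,0]]
[[2,12],[5,0],[7,18],[23,7],[25,0],[35,1],[38,7],[44,15],[47,13],[48,1],[50,0]]
[[2,12],[5,0],[7,18],[23,7],[25,0],[35,1],[36,2],[38,7],[44,15],[47,13],[48,1],[50,0]]
[[2,12],[5,0],[7,18],[25,0],[35,1],[36,2],[38,7],[44,15],[47,13],[48,1],[50,0]]
[[2,12],[5,0],[7,18],[25,0],[35,1],[36,2],[38,7],[44,15],[47,13],[48,1],[50,0]]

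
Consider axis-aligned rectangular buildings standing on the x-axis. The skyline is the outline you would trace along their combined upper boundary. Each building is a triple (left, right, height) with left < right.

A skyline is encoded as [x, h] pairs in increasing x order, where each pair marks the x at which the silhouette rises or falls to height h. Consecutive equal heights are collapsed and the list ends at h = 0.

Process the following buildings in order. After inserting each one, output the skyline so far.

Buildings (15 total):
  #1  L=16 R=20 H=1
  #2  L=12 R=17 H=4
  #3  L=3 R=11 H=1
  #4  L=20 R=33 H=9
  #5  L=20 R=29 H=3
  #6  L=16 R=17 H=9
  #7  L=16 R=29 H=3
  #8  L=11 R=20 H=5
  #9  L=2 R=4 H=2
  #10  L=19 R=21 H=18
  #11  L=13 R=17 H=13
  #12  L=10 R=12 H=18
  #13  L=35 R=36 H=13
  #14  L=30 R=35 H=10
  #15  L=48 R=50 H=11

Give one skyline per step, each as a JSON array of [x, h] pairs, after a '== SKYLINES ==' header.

== SKYLINES ==
[[16,1],[20,0]]
[[12,4],[17,1],[20,0]]
[[3,1],[11,0],[12,4],[17,1],[20,0]]
[[3,1],[11,0],[12,4],[17,1],[20,9],[33,0]]
[[3,1],[11,0],[12,4],[17,1],[20,9],[33,0]]
[[3,1],[11,0],[12,4],[16,9],[17,1],[20,9],[33,0]]
[[3,1],[11,0],[12,4],[16,9],[17,3],[20,9],[33,0]]
[[3,1],[11,5],[16,9],[17,5],[20,9],[33,0]]
[[2,2],[4,1],[11,5],[16,9],[17,5],[20,9],[33,0]]
[[2,2],[4,1],[11,5],[16,9],[17,5],[19,18],[21,9],[33,0]]
[[2,2],[4,1],[11,5],[13,13],[17,5],[19,18],[21,9],[33,0]]
[[2,2],[4,1],[10,18],[12,5],[13,13],[17,5],[19,18],[21,9],[33,0]]
[[2,2],[4,1],[10,18],[12,5],[13,13],[17,5],[19,18],[21,9],[33,0],[35,13],[36,0]]
[[2,2],[4,1],[10,18],[12,5],[13,13],[17,5],[19,18],[21,9],[30,10],[35,13],[36,0]]
[[2,2],[4,1],[10,18],[12,5],[13,13],[17,5],[19,18],[21,9],[30,10],[35,13],[36,0],[48,11],[50,0]]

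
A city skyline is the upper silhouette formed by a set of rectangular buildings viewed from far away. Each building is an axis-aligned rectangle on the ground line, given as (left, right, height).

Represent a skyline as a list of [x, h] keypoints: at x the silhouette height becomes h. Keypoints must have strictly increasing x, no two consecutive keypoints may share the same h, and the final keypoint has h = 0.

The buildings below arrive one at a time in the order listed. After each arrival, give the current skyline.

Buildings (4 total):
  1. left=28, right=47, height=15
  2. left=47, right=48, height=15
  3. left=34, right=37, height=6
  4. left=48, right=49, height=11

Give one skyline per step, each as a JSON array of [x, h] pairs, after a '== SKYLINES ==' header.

== SKYLINES ==
[[28,15],[47,0]]
[[28,15],[48,0]]
[[28,15],[48,0]]
[[28,15],[48,11],[49,0]]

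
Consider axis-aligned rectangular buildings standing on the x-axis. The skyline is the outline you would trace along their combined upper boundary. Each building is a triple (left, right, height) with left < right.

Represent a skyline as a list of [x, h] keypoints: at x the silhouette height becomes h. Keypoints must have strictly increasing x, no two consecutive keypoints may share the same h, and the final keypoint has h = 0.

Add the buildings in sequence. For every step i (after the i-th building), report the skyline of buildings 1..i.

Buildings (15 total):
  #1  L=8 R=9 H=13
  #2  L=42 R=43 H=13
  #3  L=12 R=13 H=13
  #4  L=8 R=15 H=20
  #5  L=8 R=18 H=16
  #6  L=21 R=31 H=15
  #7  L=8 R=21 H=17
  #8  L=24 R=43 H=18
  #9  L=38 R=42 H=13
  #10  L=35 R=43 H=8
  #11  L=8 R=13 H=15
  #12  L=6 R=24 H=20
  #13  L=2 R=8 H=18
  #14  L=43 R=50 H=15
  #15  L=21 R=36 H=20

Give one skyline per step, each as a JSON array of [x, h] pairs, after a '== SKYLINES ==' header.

== SKYLINES ==
[[8,13],[9,0]]
[[8,13],[9,0],[42,13],[43,0]]
[[8,13],[9,0],[12,13],[13,0],[42,13],[43,0]]
[[8,20],[15,0],[42,13],[43,0]]
[[8,20],[15,16],[18,0],[42,13],[43,0]]
[[8,20],[15,16],[18,0],[21,15],[31,0],[42,13],[43,0]]
[[8,20],[15,17],[21,15],[31,0],[42,13],[43,0]]
[[8,20],[15,17],[21,15],[24,18],[43,0]]
[[8,20],[15,17],[21,15],[24,18],[43,0]]
[[8,20],[15,17],[21,15],[24,18],[43,0]]
[[8,20],[15,17],[21,15],[24,18],[43,0]]
[[6,20],[24,18],[43,0]]
[[2,18],[6,20],[24,18],[43,0]]
[[2,18],[6,20],[24,18],[43,15],[50,0]]
[[2,18],[6,20],[36,18],[43,15],[50,0]]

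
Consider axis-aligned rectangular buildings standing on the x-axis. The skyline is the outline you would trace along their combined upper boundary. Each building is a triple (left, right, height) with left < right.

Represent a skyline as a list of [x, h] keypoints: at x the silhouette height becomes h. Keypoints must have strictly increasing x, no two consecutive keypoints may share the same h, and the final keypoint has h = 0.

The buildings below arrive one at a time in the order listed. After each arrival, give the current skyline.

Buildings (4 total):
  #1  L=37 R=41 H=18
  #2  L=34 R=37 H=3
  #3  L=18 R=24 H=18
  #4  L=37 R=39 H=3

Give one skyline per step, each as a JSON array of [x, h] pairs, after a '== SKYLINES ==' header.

== SKYLINES ==
[[37,18],[41,0]]
[[34,3],[37,18],[41,0]]
[[18,18],[24,0],[34,3],[37,18],[41,0]]
[[18,18],[24,0],[34,3],[37,18],[41,0]]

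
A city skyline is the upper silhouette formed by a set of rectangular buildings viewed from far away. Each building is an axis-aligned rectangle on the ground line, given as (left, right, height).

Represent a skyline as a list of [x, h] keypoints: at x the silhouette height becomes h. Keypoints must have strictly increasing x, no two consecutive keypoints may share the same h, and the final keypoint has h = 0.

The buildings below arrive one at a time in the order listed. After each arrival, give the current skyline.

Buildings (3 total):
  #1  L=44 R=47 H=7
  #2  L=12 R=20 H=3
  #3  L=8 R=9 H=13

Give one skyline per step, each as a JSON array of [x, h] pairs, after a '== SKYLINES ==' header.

== SKYLINES ==
[[44,7],[47,0]]
[[12,3],[20,0],[44,7],[47,0]]
[[8,13],[9,0],[12,3],[20,0],[44,7],[47,0]]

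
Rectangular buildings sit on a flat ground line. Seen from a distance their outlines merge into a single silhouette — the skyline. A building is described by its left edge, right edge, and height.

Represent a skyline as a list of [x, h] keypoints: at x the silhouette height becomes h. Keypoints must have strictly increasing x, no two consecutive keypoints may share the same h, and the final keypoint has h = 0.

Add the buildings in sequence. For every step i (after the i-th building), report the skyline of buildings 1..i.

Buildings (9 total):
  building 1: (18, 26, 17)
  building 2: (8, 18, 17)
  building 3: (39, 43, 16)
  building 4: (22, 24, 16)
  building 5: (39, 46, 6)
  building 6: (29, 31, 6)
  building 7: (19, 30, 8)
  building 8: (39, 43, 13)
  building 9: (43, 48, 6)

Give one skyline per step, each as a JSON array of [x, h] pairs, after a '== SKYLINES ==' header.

== SKYLINES ==
[[18,17],[26,0]]
[[8,17],[26,0]]
[[8,17],[26,0],[39,16],[43,0]]
[[8,17],[26,0],[39,16],[43,0]]
[[8,17],[26,0],[39,16],[43,6],[46,0]]
[[8,17],[26,0],[29,6],[31,0],[39,16],[43,6],[46,0]]
[[8,17],[26,8],[30,6],[31,0],[39,16],[43,6],[46,0]]
[[8,17],[26,8],[30,6],[31,0],[39,16],[43,6],[46,0]]
[[8,17],[26,8],[30,6],[31,0],[39,16],[43,6],[48,0]]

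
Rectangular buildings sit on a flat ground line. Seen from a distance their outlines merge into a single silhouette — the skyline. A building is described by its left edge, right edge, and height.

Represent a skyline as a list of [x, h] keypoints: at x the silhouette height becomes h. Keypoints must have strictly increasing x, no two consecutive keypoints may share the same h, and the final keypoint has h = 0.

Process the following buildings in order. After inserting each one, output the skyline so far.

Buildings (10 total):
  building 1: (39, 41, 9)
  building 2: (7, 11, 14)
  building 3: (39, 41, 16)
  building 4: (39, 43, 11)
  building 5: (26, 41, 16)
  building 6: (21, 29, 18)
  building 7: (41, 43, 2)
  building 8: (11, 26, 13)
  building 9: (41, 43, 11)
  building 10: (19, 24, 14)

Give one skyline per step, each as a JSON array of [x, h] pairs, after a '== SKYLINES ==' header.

== SKYLINES ==
[[39,9],[41,0]]
[[7,14],[11,0],[39,9],[41,0]]
[[7,14],[11,0],[39,16],[41,0]]
[[7,14],[11,0],[39,16],[41,11],[43,0]]
[[7,14],[11,0],[26,16],[41,11],[43,0]]
[[7,14],[11,0],[21,18],[29,16],[41,11],[43,0]]
[[7,14],[11,0],[21,18],[29,16],[41,11],[43,0]]
[[7,14],[11,13],[21,18],[29,16],[41,11],[43,0]]
[[7,14],[11,13],[21,18],[29,16],[41,11],[43,0]]
[[7,14],[11,13],[19,14],[21,18],[29,16],[41,11],[43,0]]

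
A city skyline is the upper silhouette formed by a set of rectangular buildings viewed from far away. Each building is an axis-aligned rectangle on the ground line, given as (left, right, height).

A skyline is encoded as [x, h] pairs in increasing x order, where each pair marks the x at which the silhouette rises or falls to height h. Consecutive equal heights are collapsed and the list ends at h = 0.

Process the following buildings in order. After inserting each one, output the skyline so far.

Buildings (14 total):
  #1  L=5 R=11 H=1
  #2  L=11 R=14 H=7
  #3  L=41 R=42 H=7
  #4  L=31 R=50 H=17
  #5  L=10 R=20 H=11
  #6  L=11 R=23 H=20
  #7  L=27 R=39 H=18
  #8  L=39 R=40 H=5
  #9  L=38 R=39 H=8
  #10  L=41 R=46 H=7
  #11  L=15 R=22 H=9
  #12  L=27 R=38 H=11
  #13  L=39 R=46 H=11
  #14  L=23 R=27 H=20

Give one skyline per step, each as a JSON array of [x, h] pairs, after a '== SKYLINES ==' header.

== SKYLINES ==
[[5,1],[11,0]]
[[5,1],[11,7],[14,0]]
[[5,1],[11,7],[14,0],[41,7],[42,0]]
[[5,1],[11,7],[14,0],[31,17],[50,0]]
[[5,1],[10,11],[20,0],[31,17],[50,0]]
[[5,1],[10,11],[11,20],[23,0],[31,17],[50,0]]
[[5,1],[10,11],[11,20],[23,0],[27,18],[39,17],[50,0]]
[[5,1],[10,11],[11,20],[23,0],[27,18],[39,17],[50,0]]
[[5,1],[10,11],[11,20],[23,0],[27,18],[39,17],[50,0]]
[[5,1],[10,11],[11,20],[23,0],[27,18],[39,17],[50,0]]
[[5,1],[10,11],[11,20],[23,0],[27,18],[39,17],[50,0]]
[[5,1],[10,11],[11,20],[23,0],[27,18],[39,17],[50,0]]
[[5,1],[10,11],[11,20],[23,0],[27,18],[39,17],[50,0]]
[[5,1],[10,11],[11,20],[27,18],[39,17],[50,0]]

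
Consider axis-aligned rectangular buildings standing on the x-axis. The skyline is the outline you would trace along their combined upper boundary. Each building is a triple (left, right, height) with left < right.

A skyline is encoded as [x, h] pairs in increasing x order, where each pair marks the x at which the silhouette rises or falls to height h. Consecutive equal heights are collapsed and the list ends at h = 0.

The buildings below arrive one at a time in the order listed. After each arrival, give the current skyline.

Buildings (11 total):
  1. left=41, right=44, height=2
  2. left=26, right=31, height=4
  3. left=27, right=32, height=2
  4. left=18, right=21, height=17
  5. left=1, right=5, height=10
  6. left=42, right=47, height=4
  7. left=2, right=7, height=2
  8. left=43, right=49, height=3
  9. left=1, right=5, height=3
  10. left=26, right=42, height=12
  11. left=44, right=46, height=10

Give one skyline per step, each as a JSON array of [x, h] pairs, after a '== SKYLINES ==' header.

== SKYLINES ==
[[41,2],[44,0]]
[[26,4],[31,0],[41,2],[44,0]]
[[26,4],[31,2],[32,0],[41,2],[44,0]]
[[18,17],[21,0],[26,4],[31,2],[32,0],[41,2],[44,0]]
[[1,10],[5,0],[18,17],[21,0],[26,4],[31,2],[32,0],[41,2],[44,0]]
[[1,10],[5,0],[18,17],[21,0],[26,4],[31,2],[32,0],[41,2],[42,4],[47,0]]
[[1,10],[5,2],[7,0],[18,17],[21,0],[26,4],[31,2],[32,0],[41,2],[42,4],[47,0]]
[[1,10],[5,2],[7,0],[18,17],[21,0],[26,4],[31,2],[32,0],[41,2],[42,4],[47,3],[49,0]]
[[1,10],[5,2],[7,0],[18,17],[21,0],[26,4],[31,2],[32,0],[41,2],[42,4],[47,3],[49,0]]
[[1,10],[5,2],[7,0],[18,17],[21,0],[26,12],[42,4],[47,3],[49,0]]
[[1,10],[5,2],[7,0],[18,17],[21,0],[26,12],[42,4],[44,10],[46,4],[47,3],[49,0]]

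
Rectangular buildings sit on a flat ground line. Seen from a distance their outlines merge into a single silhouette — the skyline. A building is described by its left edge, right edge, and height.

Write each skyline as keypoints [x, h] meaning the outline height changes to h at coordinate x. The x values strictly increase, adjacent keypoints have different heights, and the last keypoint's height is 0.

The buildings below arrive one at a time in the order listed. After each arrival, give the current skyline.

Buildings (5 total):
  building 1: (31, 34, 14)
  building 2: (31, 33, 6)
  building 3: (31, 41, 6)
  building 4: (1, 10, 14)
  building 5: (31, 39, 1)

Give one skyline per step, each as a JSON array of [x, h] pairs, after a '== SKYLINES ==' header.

== SKYLINES ==
[[31,14],[34,0]]
[[31,14],[34,0]]
[[31,14],[34,6],[41,0]]
[[1,14],[10,0],[31,14],[34,6],[41,0]]
[[1,14],[10,0],[31,14],[34,6],[41,0]]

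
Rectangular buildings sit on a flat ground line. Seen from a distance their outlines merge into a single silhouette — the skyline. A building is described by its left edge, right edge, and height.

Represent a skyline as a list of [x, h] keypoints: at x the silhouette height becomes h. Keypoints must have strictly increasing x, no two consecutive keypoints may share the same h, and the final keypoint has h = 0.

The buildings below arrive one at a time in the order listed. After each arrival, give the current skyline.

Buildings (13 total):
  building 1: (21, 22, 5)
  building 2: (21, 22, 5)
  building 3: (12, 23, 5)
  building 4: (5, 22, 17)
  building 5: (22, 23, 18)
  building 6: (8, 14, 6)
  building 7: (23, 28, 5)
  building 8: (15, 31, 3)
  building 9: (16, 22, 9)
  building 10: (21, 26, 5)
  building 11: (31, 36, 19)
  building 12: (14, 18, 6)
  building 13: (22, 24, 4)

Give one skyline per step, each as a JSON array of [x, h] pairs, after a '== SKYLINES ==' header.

== SKYLINES ==
[[21,5],[22,0]]
[[21,5],[22,0]]
[[12,5],[23,0]]
[[5,17],[22,5],[23,0]]
[[5,17],[22,18],[23,0]]
[[5,17],[22,18],[23,0]]
[[5,17],[22,18],[23,5],[28,0]]
[[5,17],[22,18],[23,5],[28,3],[31,0]]
[[5,17],[22,18],[23,5],[28,3],[31,0]]
[[5,17],[22,18],[23,5],[28,3],[31,0]]
[[5,17],[22,18],[23,5],[28,3],[31,19],[36,0]]
[[5,17],[22,18],[23,5],[28,3],[31,19],[36,0]]
[[5,17],[22,18],[23,5],[28,3],[31,19],[36,0]]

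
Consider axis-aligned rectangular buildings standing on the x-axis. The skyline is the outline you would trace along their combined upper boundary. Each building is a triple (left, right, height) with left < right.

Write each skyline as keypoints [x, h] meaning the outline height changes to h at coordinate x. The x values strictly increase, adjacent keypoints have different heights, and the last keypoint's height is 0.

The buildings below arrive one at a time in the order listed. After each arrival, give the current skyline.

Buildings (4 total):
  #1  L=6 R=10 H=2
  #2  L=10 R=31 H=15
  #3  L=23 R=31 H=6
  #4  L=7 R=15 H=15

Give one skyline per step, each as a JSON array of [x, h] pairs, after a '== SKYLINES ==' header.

== SKYLINES ==
[[6,2],[10,0]]
[[6,2],[10,15],[31,0]]
[[6,2],[10,15],[31,0]]
[[6,2],[7,15],[31,0]]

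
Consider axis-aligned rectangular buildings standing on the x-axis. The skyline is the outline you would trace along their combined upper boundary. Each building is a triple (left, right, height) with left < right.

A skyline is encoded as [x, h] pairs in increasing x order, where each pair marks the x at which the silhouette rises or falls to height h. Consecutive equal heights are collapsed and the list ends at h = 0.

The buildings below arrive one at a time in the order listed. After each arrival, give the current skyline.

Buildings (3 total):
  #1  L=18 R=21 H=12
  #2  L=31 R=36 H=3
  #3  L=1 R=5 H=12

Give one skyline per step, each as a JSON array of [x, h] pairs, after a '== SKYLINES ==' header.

== SKYLINES ==
[[18,12],[21,0]]
[[18,12],[21,0],[31,3],[36,0]]
[[1,12],[5,0],[18,12],[21,0],[31,3],[36,0]]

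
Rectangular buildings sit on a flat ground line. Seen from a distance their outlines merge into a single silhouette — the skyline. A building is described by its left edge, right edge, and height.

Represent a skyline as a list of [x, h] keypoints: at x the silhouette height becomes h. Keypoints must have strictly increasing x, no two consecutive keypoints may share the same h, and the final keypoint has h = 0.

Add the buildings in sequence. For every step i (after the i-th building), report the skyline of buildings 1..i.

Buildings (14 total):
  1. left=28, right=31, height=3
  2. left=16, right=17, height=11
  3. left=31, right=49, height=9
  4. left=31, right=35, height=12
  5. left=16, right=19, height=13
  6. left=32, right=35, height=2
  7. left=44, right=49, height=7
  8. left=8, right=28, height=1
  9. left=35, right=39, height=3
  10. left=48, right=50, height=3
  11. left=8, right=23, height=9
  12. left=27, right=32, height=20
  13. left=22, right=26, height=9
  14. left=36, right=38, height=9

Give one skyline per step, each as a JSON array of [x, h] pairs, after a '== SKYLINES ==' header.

== SKYLINES ==
[[28,3],[31,0]]
[[16,11],[17,0],[28,3],[31,0]]
[[16,11],[17,0],[28,3],[31,9],[49,0]]
[[16,11],[17,0],[28,3],[31,12],[35,9],[49,0]]
[[16,13],[19,0],[28,3],[31,12],[35,9],[49,0]]
[[16,13],[19,0],[28,3],[31,12],[35,9],[49,0]]
[[16,13],[19,0],[28,3],[31,12],[35,9],[49,0]]
[[8,1],[16,13],[19,1],[28,3],[31,12],[35,9],[49,0]]
[[8,1],[16,13],[19,1],[28,3],[31,12],[35,9],[49,0]]
[[8,1],[16,13],[19,1],[28,3],[31,12],[35,9],[49,3],[50,0]]
[[8,9],[16,13],[19,9],[23,1],[28,3],[31,12],[35,9],[49,3],[50,0]]
[[8,9],[16,13],[19,9],[23,1],[27,20],[32,12],[35,9],[49,3],[50,0]]
[[8,9],[16,13],[19,9],[26,1],[27,20],[32,12],[35,9],[49,3],[50,0]]
[[8,9],[16,13],[19,9],[26,1],[27,20],[32,12],[35,9],[49,3],[50,0]]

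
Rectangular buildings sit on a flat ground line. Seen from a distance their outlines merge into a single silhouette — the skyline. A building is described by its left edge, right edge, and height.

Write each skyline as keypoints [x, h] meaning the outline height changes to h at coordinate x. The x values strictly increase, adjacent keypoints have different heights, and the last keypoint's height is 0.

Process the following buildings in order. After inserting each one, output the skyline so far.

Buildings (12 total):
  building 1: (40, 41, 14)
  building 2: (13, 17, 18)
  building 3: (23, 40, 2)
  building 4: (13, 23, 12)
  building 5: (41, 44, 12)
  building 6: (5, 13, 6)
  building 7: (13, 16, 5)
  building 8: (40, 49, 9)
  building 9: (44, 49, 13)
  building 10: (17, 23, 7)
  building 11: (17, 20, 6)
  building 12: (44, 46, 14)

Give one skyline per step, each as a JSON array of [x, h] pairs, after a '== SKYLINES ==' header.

== SKYLINES ==
[[40,14],[41,0]]
[[13,18],[17,0],[40,14],[41,0]]
[[13,18],[17,0],[23,2],[40,14],[41,0]]
[[13,18],[17,12],[23,2],[40,14],[41,0]]
[[13,18],[17,12],[23,2],[40,14],[41,12],[44,0]]
[[5,6],[13,18],[17,12],[23,2],[40,14],[41,12],[44,0]]
[[5,6],[13,18],[17,12],[23,2],[40,14],[41,12],[44,0]]
[[5,6],[13,18],[17,12],[23,2],[40,14],[41,12],[44,9],[49,0]]
[[5,6],[13,18],[17,12],[23,2],[40,14],[41,12],[44,13],[49,0]]
[[5,6],[13,18],[17,12],[23,2],[40,14],[41,12],[44,13],[49,0]]
[[5,6],[13,18],[17,12],[23,2],[40,14],[41,12],[44,13],[49,0]]
[[5,6],[13,18],[17,12],[23,2],[40,14],[41,12],[44,14],[46,13],[49,0]]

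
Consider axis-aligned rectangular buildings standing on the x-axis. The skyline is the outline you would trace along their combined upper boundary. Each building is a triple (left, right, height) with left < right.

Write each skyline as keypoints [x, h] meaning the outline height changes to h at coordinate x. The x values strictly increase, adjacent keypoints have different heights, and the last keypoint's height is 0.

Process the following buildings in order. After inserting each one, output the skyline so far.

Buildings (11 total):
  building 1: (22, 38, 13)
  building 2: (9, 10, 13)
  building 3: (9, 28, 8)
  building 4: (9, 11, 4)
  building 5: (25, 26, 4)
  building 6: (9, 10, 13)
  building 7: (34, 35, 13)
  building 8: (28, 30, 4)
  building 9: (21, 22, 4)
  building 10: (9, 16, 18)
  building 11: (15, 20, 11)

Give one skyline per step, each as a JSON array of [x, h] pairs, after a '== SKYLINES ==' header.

== SKYLINES ==
[[22,13],[38,0]]
[[9,13],[10,0],[22,13],[38,0]]
[[9,13],[10,8],[22,13],[38,0]]
[[9,13],[10,8],[22,13],[38,0]]
[[9,13],[10,8],[22,13],[38,0]]
[[9,13],[10,8],[22,13],[38,0]]
[[9,13],[10,8],[22,13],[38,0]]
[[9,13],[10,8],[22,13],[38,0]]
[[9,13],[10,8],[22,13],[38,0]]
[[9,18],[16,8],[22,13],[38,0]]
[[9,18],[16,11],[20,8],[22,13],[38,0]]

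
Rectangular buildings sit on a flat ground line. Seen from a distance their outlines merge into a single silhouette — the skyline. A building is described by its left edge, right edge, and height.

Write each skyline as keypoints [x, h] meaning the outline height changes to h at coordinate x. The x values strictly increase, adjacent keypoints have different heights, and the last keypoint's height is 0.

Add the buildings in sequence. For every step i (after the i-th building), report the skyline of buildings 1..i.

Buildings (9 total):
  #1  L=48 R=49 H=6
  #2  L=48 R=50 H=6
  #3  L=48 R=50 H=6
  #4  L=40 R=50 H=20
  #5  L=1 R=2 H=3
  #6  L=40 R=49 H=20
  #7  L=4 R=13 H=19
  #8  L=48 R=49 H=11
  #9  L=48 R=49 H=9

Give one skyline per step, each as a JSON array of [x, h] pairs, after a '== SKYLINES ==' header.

== SKYLINES ==
[[48,6],[49,0]]
[[48,6],[50,0]]
[[48,6],[50,0]]
[[40,20],[50,0]]
[[1,3],[2,0],[40,20],[50,0]]
[[1,3],[2,0],[40,20],[50,0]]
[[1,3],[2,0],[4,19],[13,0],[40,20],[50,0]]
[[1,3],[2,0],[4,19],[13,0],[40,20],[50,0]]
[[1,3],[2,0],[4,19],[13,0],[40,20],[50,0]]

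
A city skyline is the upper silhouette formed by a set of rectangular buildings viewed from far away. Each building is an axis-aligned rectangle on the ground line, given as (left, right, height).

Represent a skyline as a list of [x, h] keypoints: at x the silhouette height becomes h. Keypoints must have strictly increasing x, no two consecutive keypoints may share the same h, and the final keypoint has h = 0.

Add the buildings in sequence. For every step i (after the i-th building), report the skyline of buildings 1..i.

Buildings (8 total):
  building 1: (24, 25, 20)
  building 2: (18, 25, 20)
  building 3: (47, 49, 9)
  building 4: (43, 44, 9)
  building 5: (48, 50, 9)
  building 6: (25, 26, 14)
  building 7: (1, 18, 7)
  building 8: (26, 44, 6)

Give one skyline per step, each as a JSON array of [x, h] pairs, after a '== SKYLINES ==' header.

== SKYLINES ==
[[24,20],[25,0]]
[[18,20],[25,0]]
[[18,20],[25,0],[47,9],[49,0]]
[[18,20],[25,0],[43,9],[44,0],[47,9],[49,0]]
[[18,20],[25,0],[43,9],[44,0],[47,9],[50,0]]
[[18,20],[25,14],[26,0],[43,9],[44,0],[47,9],[50,0]]
[[1,7],[18,20],[25,14],[26,0],[43,9],[44,0],[47,9],[50,0]]
[[1,7],[18,20],[25,14],[26,6],[43,9],[44,0],[47,9],[50,0]]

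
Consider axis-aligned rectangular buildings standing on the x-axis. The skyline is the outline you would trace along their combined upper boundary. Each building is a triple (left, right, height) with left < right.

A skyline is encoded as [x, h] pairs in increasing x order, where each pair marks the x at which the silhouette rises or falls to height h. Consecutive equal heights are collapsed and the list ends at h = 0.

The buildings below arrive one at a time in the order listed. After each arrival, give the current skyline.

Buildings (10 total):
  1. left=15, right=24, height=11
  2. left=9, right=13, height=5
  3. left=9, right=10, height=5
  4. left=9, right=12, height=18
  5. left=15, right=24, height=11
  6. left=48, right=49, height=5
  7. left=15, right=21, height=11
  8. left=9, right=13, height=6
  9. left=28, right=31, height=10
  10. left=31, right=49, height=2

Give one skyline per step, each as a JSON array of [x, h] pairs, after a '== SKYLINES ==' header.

== SKYLINES ==
[[15,11],[24,0]]
[[9,5],[13,0],[15,11],[24,0]]
[[9,5],[13,0],[15,11],[24,0]]
[[9,18],[12,5],[13,0],[15,11],[24,0]]
[[9,18],[12,5],[13,0],[15,11],[24,0]]
[[9,18],[12,5],[13,0],[15,11],[24,0],[48,5],[49,0]]
[[9,18],[12,5],[13,0],[15,11],[24,0],[48,5],[49,0]]
[[9,18],[12,6],[13,0],[15,11],[24,0],[48,5],[49,0]]
[[9,18],[12,6],[13,0],[15,11],[24,0],[28,10],[31,0],[48,5],[49,0]]
[[9,18],[12,6],[13,0],[15,11],[24,0],[28,10],[31,2],[48,5],[49,0]]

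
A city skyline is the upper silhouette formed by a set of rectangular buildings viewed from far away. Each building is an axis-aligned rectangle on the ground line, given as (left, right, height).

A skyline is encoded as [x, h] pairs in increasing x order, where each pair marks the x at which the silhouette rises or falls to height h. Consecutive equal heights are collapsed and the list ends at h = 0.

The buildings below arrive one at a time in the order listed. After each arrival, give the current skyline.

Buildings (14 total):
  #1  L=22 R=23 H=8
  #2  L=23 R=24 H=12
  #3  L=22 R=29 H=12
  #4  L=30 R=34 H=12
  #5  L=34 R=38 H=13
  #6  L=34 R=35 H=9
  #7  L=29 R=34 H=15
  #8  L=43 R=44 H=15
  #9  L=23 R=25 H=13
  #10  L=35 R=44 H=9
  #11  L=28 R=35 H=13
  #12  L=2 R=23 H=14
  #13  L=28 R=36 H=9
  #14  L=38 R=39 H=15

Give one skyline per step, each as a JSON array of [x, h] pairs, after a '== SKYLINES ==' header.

== SKYLINES ==
[[22,8],[23,0]]
[[22,8],[23,12],[24,0]]
[[22,12],[29,0]]
[[22,12],[29,0],[30,12],[34,0]]
[[22,12],[29,0],[30,12],[34,13],[38,0]]
[[22,12],[29,0],[30,12],[34,13],[38,0]]
[[22,12],[29,15],[34,13],[38,0]]
[[22,12],[29,15],[34,13],[38,0],[43,15],[44,0]]
[[22,12],[23,13],[25,12],[29,15],[34,13],[38,0],[43,15],[44,0]]
[[22,12],[23,13],[25,12],[29,15],[34,13],[38,9],[43,15],[44,0]]
[[22,12],[23,13],[25,12],[28,13],[29,15],[34,13],[38,9],[43,15],[44,0]]
[[2,14],[23,13],[25,12],[28,13],[29,15],[34,13],[38,9],[43,15],[44,0]]
[[2,14],[23,13],[25,12],[28,13],[29,15],[34,13],[38,9],[43,15],[44,0]]
[[2,14],[23,13],[25,12],[28,13],[29,15],[34,13],[38,15],[39,9],[43,15],[44,0]]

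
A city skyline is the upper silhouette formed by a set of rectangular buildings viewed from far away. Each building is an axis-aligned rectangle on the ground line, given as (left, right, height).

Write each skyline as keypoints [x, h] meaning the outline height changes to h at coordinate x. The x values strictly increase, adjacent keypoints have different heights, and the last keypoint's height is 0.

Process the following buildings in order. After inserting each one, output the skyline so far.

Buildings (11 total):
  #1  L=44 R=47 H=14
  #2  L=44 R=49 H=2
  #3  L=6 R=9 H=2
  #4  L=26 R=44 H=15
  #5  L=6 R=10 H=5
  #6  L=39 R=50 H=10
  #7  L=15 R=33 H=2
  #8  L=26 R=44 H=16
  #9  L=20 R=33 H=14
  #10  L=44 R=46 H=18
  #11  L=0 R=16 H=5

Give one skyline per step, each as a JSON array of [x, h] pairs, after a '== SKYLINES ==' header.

== SKYLINES ==
[[44,14],[47,0]]
[[44,14],[47,2],[49,0]]
[[6,2],[9,0],[44,14],[47,2],[49,0]]
[[6,2],[9,0],[26,15],[44,14],[47,2],[49,0]]
[[6,5],[10,0],[26,15],[44,14],[47,2],[49,0]]
[[6,5],[10,0],[26,15],[44,14],[47,10],[50,0]]
[[6,5],[10,0],[15,2],[26,15],[44,14],[47,10],[50,0]]
[[6,5],[10,0],[15,2],[26,16],[44,14],[47,10],[50,0]]
[[6,5],[10,0],[15,2],[20,14],[26,16],[44,14],[47,10],[50,0]]
[[6,5],[10,0],[15,2],[20,14],[26,16],[44,18],[46,14],[47,10],[50,0]]
[[0,5],[16,2],[20,14],[26,16],[44,18],[46,14],[47,10],[50,0]]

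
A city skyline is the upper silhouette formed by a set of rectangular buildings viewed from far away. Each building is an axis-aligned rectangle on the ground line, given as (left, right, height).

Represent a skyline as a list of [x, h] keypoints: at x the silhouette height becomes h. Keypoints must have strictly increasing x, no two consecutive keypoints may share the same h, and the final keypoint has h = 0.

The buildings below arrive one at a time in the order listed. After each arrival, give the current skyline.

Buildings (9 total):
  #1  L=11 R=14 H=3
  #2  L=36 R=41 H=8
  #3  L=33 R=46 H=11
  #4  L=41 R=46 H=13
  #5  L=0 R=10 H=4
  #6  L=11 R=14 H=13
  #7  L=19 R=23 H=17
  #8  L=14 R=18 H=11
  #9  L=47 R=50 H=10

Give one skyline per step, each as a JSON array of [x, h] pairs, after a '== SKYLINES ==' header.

== SKYLINES ==
[[11,3],[14,0]]
[[11,3],[14,0],[36,8],[41,0]]
[[11,3],[14,0],[33,11],[46,0]]
[[11,3],[14,0],[33,11],[41,13],[46,0]]
[[0,4],[10,0],[11,3],[14,0],[33,11],[41,13],[46,0]]
[[0,4],[10,0],[11,13],[14,0],[33,11],[41,13],[46,0]]
[[0,4],[10,0],[11,13],[14,0],[19,17],[23,0],[33,11],[41,13],[46,0]]
[[0,4],[10,0],[11,13],[14,11],[18,0],[19,17],[23,0],[33,11],[41,13],[46,0]]
[[0,4],[10,0],[11,13],[14,11],[18,0],[19,17],[23,0],[33,11],[41,13],[46,0],[47,10],[50,0]]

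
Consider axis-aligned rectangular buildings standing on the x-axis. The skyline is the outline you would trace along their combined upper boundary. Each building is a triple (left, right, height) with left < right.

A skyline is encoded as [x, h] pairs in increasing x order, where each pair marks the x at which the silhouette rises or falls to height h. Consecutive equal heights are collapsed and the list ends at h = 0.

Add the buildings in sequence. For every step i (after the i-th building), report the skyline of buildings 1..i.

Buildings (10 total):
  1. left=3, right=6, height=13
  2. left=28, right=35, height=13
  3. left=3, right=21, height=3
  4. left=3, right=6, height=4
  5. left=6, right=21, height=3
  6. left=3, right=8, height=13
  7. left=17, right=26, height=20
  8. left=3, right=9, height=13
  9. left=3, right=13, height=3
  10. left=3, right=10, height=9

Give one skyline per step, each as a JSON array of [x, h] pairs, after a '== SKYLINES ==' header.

== SKYLINES ==
[[3,13],[6,0]]
[[3,13],[6,0],[28,13],[35,0]]
[[3,13],[6,3],[21,0],[28,13],[35,0]]
[[3,13],[6,3],[21,0],[28,13],[35,0]]
[[3,13],[6,3],[21,0],[28,13],[35,0]]
[[3,13],[8,3],[21,0],[28,13],[35,0]]
[[3,13],[8,3],[17,20],[26,0],[28,13],[35,0]]
[[3,13],[9,3],[17,20],[26,0],[28,13],[35,0]]
[[3,13],[9,3],[17,20],[26,0],[28,13],[35,0]]
[[3,13],[9,9],[10,3],[17,20],[26,0],[28,13],[35,0]]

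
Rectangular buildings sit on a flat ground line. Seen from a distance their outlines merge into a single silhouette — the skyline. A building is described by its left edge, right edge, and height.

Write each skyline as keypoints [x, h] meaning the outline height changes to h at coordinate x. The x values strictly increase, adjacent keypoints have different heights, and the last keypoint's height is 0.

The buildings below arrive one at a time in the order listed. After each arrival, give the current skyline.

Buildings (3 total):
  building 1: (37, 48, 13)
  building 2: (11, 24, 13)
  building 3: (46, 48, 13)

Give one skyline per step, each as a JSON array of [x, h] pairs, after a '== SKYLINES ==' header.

== SKYLINES ==
[[37,13],[48,0]]
[[11,13],[24,0],[37,13],[48,0]]
[[11,13],[24,0],[37,13],[48,0]]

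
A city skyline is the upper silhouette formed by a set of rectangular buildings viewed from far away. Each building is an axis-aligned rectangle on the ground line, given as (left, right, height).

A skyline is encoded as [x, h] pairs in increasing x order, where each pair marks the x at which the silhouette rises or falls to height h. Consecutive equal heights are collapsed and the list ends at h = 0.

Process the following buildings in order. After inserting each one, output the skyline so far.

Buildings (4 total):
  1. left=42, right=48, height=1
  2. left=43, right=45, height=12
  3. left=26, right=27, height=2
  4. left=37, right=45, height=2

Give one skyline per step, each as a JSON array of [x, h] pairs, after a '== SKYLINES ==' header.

== SKYLINES ==
[[42,1],[48,0]]
[[42,1],[43,12],[45,1],[48,0]]
[[26,2],[27,0],[42,1],[43,12],[45,1],[48,0]]
[[26,2],[27,0],[37,2],[43,12],[45,1],[48,0]]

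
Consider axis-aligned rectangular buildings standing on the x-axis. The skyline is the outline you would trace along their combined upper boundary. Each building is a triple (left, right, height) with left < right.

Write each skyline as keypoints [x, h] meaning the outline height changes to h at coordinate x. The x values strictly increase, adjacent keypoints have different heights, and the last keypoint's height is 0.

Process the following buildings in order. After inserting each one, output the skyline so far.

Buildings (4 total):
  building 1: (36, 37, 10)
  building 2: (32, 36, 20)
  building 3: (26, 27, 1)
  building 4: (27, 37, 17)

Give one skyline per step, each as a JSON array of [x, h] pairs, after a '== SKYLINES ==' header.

== SKYLINES ==
[[36,10],[37,0]]
[[32,20],[36,10],[37,0]]
[[26,1],[27,0],[32,20],[36,10],[37,0]]
[[26,1],[27,17],[32,20],[36,17],[37,0]]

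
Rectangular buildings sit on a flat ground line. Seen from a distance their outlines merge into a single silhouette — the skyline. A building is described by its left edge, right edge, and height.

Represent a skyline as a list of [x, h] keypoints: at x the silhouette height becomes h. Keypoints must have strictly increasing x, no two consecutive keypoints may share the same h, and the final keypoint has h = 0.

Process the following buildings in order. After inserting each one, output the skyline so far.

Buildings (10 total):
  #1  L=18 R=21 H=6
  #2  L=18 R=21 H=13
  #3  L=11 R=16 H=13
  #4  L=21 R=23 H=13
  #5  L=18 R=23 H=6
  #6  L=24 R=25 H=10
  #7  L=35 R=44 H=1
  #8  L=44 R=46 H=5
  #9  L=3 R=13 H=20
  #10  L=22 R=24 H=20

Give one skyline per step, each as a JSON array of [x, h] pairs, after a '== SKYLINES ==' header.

== SKYLINES ==
[[18,6],[21,0]]
[[18,13],[21,0]]
[[11,13],[16,0],[18,13],[21,0]]
[[11,13],[16,0],[18,13],[23,0]]
[[11,13],[16,0],[18,13],[23,0]]
[[11,13],[16,0],[18,13],[23,0],[24,10],[25,0]]
[[11,13],[16,0],[18,13],[23,0],[24,10],[25,0],[35,1],[44,0]]
[[11,13],[16,0],[18,13],[23,0],[24,10],[25,0],[35,1],[44,5],[46,0]]
[[3,20],[13,13],[16,0],[18,13],[23,0],[24,10],[25,0],[35,1],[44,5],[46,0]]
[[3,20],[13,13],[16,0],[18,13],[22,20],[24,10],[25,0],[35,1],[44,5],[46,0]]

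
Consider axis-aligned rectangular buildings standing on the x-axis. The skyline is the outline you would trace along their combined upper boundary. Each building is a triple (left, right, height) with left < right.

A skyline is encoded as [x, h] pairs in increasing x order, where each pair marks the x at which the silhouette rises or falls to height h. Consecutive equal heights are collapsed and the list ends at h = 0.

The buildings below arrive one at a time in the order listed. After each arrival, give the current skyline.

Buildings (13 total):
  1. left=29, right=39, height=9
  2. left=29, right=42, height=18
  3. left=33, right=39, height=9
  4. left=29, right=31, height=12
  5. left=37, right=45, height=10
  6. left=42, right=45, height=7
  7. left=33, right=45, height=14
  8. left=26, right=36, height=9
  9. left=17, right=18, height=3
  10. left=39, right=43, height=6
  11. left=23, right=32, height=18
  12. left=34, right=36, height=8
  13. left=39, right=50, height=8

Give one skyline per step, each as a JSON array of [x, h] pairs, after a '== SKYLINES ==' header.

== SKYLINES ==
[[29,9],[39,0]]
[[29,18],[42,0]]
[[29,18],[42,0]]
[[29,18],[42,0]]
[[29,18],[42,10],[45,0]]
[[29,18],[42,10],[45,0]]
[[29,18],[42,14],[45,0]]
[[26,9],[29,18],[42,14],[45,0]]
[[17,3],[18,0],[26,9],[29,18],[42,14],[45,0]]
[[17,3],[18,0],[26,9],[29,18],[42,14],[45,0]]
[[17,3],[18,0],[23,18],[42,14],[45,0]]
[[17,3],[18,0],[23,18],[42,14],[45,0]]
[[17,3],[18,0],[23,18],[42,14],[45,8],[50,0]]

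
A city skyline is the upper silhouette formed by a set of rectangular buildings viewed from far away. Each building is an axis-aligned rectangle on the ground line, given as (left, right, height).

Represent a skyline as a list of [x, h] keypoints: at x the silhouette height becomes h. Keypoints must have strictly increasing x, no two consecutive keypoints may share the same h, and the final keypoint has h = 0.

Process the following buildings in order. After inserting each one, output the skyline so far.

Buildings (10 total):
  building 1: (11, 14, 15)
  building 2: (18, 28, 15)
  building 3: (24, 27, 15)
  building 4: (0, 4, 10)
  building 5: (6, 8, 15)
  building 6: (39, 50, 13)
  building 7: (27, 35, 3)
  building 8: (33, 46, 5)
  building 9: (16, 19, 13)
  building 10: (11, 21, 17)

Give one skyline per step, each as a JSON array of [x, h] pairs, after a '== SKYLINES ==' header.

== SKYLINES ==
[[11,15],[14,0]]
[[11,15],[14,0],[18,15],[28,0]]
[[11,15],[14,0],[18,15],[28,0]]
[[0,10],[4,0],[11,15],[14,0],[18,15],[28,0]]
[[0,10],[4,0],[6,15],[8,0],[11,15],[14,0],[18,15],[28,0]]
[[0,10],[4,0],[6,15],[8,0],[11,15],[14,0],[18,15],[28,0],[39,13],[50,0]]
[[0,10],[4,0],[6,15],[8,0],[11,15],[14,0],[18,15],[28,3],[35,0],[39,13],[50,0]]
[[0,10],[4,0],[6,15],[8,0],[11,15],[14,0],[18,15],[28,3],[33,5],[39,13],[50,0]]
[[0,10],[4,0],[6,15],[8,0],[11,15],[14,0],[16,13],[18,15],[28,3],[33,5],[39,13],[50,0]]
[[0,10],[4,0],[6,15],[8,0],[11,17],[21,15],[28,3],[33,5],[39,13],[50,0]]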